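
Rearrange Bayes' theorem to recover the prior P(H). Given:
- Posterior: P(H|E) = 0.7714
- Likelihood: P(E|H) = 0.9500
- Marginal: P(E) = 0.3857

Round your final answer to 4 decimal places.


From Bayes' theorem: P(H|E) = P(E|H) × P(H) / P(E)

Rearranging for P(H):
P(H) = P(H|E) × P(E) / P(E|H)
     = 0.7714 × 0.3857 / 0.9500
     = 0.29752898 / 0.9500
     = 0.3132


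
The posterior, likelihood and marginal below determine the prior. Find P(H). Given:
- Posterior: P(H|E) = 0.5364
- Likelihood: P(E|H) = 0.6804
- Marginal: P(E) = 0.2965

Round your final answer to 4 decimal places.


From Bayes' theorem: P(H|E) = P(E|H) × P(H) / P(E)

Rearranging for P(H):
P(H) = P(H|E) × P(E) / P(E|H)
     = 0.5364 × 0.2965 / 0.6804
     = 0.15904260 / 0.6804
     = 0.2337


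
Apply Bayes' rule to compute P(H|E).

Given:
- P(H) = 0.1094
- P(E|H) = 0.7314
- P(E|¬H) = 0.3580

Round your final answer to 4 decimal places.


Bayes' theorem: P(H|E) = P(E|H) × P(H) / P(E)

Step 1: Calculate P(E) using law of total probability
P(E) = P(E|H)P(H) + P(E|¬H)P(¬H)
     = 0.7314 × 0.1094 + 0.3580 × 0.8906
     = 0.08001516 + 0.31883480
     = 0.39884996

Step 2: Apply Bayes' theorem
P(H|E) = P(E|H) × P(H) / P(E)
       = 0.08001516 / 0.39884996
       = 0.2006


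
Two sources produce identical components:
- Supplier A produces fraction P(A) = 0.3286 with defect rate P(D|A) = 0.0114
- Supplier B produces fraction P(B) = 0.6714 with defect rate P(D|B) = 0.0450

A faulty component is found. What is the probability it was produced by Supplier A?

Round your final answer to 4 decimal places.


Let A = from Supplier A, D = faulty

Given:
- P(A) = 0.3286, P(B) = 0.6714
- P(D|A) = 0.0114, P(D|B) = 0.0450

Step 1: Find P(D)
P(D) = P(D|A)P(A) + P(D|B)P(B)
     = 0.0114 × 0.3286 + 0.0450 × 0.6714
     = 0.00374604 + 0.03021300
     = 0.03395904

Step 2: Apply Bayes' theorem
P(A|D) = P(D|A)P(A) / P(D)
       = 0.00374604 / 0.03395904
       = 0.1103


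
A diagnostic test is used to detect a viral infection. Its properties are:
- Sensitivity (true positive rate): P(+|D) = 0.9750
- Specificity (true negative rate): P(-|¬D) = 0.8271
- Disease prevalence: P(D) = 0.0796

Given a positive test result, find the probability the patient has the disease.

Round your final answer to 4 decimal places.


Let D = has disease, + = positive test

Given:
- P(D) = 0.0796 (prevalence)
- P(+|D) = 0.9750 (sensitivity)
- P(-|¬D) = 0.8271 (specificity)
- P(+|¬D) = 0.1729 (false positive rate = 1 - specificity)

Step 1: Find P(+)
P(+) = P(+|D)P(D) + P(+|¬D)P(¬D)
     = 0.9750 × 0.0796 + 0.1729 × 0.9204
     = 0.07761000 + 0.15913716
     = 0.23674716

Step 2: Apply Bayes' theorem for P(D|+)
P(D|+) = P(+|D)P(D) / P(+)
       = 0.07761000 / 0.23674716
       = 0.3278


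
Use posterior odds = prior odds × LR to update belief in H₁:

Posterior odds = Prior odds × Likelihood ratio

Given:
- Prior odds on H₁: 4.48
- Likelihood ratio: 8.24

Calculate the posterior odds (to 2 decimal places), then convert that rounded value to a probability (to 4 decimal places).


Step 1: Calculate posterior odds
Posterior odds = Prior odds × LR
               = 4.48 × 8.24
               = 36.92

Step 2: Convert to probability
P(H₁|E) = Posterior odds / (1 + Posterior odds)
       = 36.92 / (1 + 36.92)
       = 36.92 / 37.92
       = 0.9736

The evidence increased P(H₁) from 0.8175 to 0.9736.


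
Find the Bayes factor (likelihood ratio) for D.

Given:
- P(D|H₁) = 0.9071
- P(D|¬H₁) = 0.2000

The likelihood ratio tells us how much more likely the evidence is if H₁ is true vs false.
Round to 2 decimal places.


Likelihood Ratio (LR) = P(D|H₁) / P(D|¬H₁)

LR = 0.9071 / 0.2000
   = 4.54

The evidence is 4.54 times more likely if H₁ is true than if H₁ is false.
LR > 1, so observing D raises the odds in favor of H₁.


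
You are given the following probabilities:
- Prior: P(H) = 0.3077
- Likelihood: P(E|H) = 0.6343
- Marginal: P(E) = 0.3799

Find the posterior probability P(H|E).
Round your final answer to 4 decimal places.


Using Bayes' theorem:

P(H|E) = P(E|H) × P(H) / P(E)
       = 0.6343 × 0.3077 / 0.3799
       = 0.19517411 / 0.3799
       = 0.5138

The evidence strengthens our belief in H.
Prior: 0.3077 → Posterior: 0.5138


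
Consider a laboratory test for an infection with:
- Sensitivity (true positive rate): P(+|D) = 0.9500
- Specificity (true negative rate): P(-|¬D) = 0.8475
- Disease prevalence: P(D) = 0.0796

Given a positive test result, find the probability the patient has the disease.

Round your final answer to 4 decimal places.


Let D = has disease, + = positive test

Given:
- P(D) = 0.0796 (prevalence)
- P(+|D) = 0.9500 (sensitivity)
- P(-|¬D) = 0.8475 (specificity)
- P(+|¬D) = 0.1525 (false positive rate = 1 - specificity)

Step 1: Find P(+)
P(+) = P(+|D)P(D) + P(+|¬D)P(¬D)
     = 0.9500 × 0.0796 + 0.1525 × 0.9204
     = 0.07562000 + 0.14036100
     = 0.21598100

Step 2: Apply Bayes' theorem for P(D|+)
P(D|+) = P(+|D)P(D) / P(+)
       = 0.07562000 / 0.21598100
       = 0.3501


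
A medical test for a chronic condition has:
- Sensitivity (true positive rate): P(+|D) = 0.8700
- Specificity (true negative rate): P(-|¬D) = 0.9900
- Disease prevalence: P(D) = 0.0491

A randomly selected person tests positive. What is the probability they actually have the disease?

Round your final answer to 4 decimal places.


Let D = has disease, + = positive test

Given:
- P(D) = 0.0491 (prevalence)
- P(+|D) = 0.8700 (sensitivity)
- P(-|¬D) = 0.9900 (specificity)
- P(+|¬D) = 0.0100 (false positive rate = 1 - specificity)

Step 1: Find P(+)
P(+) = P(+|D)P(D) + P(+|¬D)P(¬D)
     = 0.8700 × 0.0491 + 0.0100 × 0.9509
     = 0.04271700 + 0.00950900
     = 0.05222600

Step 2: Apply Bayes' theorem for P(D|+)
P(D|+) = P(+|D)P(D) / P(+)
       = 0.04271700 / 0.05222600
       = 0.8179


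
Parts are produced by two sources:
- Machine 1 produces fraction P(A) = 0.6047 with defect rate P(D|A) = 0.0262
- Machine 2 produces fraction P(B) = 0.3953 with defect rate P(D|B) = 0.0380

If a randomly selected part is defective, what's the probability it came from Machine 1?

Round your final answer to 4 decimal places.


Let A = from Machine 1, D = defective

Given:
- P(A) = 0.6047, P(B) = 0.3953
- P(D|A) = 0.0262, P(D|B) = 0.0380

Step 1: Find P(D)
P(D) = P(D|A)P(A) + P(D|B)P(B)
     = 0.0262 × 0.6047 + 0.0380 × 0.3953
     = 0.01584314 + 0.01502140
     = 0.03086454

Step 2: Apply Bayes' theorem
P(A|D) = P(D|A)P(A) / P(D)
       = 0.01584314 / 0.03086454
       = 0.5133


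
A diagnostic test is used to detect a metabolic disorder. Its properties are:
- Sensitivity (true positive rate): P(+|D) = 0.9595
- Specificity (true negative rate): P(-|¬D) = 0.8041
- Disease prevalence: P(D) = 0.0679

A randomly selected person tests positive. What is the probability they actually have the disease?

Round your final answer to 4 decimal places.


Let D = has disease, + = positive test

Given:
- P(D) = 0.0679 (prevalence)
- P(+|D) = 0.9595 (sensitivity)
- P(-|¬D) = 0.8041 (specificity)
- P(+|¬D) = 0.1959 (false positive rate = 1 - specificity)

Step 1: Find P(+)
P(+) = P(+|D)P(D) + P(+|¬D)P(¬D)
     = 0.9595 × 0.0679 + 0.1959 × 0.9321
     = 0.06515005 + 0.18259839
     = 0.24774844

Step 2: Apply Bayes' theorem for P(D|+)
P(D|+) = P(+|D)P(D) / P(+)
       = 0.06515005 / 0.24774844
       = 0.2630


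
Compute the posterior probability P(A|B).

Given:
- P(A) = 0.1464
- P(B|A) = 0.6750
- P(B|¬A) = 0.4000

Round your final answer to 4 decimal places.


Bayes' theorem: P(A|B) = P(B|A) × P(A) / P(B)

Step 1: Calculate P(B) using law of total probability
P(B) = P(B|A)P(A) + P(B|¬A)P(¬A)
     = 0.6750 × 0.1464 + 0.4000 × 0.8536
     = 0.09882000 + 0.34144000
     = 0.44026000

Step 2: Apply Bayes' theorem
P(A|B) = P(B|A) × P(A) / P(B)
       = 0.09882000 / 0.44026000
       = 0.2245


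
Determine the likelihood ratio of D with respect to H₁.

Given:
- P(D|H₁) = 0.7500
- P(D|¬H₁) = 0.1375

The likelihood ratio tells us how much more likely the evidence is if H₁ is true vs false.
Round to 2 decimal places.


Likelihood Ratio (LR) = P(D|H₁) / P(D|¬H₁)

LR = 0.7500 / 0.1375
   = 5.45

The evidence is 5.45 times more likely if H₁ is true than if H₁ is false.
Because LR exceeds 1, D is evidence for H₁.


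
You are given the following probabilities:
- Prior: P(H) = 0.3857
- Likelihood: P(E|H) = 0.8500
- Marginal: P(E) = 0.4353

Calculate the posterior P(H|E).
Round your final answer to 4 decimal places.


Using Bayes' theorem:

P(H|E) = P(E|H) × P(H) / P(E)
       = 0.8500 × 0.3857 / 0.4353
       = 0.32784500 / 0.4353
       = 0.7531

The evidence strengthens our belief in H.
Prior: 0.3857 → Posterior: 0.7531


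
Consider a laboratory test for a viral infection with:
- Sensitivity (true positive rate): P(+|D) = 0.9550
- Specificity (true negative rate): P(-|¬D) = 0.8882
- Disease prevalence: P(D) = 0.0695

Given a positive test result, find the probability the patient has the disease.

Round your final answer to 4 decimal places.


Let D = has disease, + = positive test

Given:
- P(D) = 0.0695 (prevalence)
- P(+|D) = 0.9550 (sensitivity)
- P(-|¬D) = 0.8882 (specificity)
- P(+|¬D) = 0.1118 (false positive rate = 1 - specificity)

Step 1: Find P(+)
P(+) = P(+|D)P(D) + P(+|¬D)P(¬D)
     = 0.9550 × 0.0695 + 0.1118 × 0.9305
     = 0.06637250 + 0.10402990
     = 0.17040240

Step 2: Apply Bayes' theorem for P(D|+)
P(D|+) = P(+|D)P(D) / P(+)
       = 0.06637250 / 0.17040240
       = 0.3895


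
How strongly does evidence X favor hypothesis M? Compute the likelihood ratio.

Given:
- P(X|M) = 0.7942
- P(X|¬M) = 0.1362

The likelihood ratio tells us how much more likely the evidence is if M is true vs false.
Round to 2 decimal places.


Likelihood Ratio (LR) = P(X|M) / P(X|¬M)

LR = 0.7942 / 0.1362
   = 5.83

The evidence is 5.83 times more likely if M is true than if M is false.
Since LR > 1, the evidence supports M over ¬M.


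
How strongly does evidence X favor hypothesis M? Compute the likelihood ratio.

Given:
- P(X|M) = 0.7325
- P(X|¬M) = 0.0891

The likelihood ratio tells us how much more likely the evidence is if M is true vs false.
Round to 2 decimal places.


Likelihood Ratio (LR) = P(X|M) / P(X|¬M)

LR = 0.7325 / 0.0891
   = 8.22

The evidence is 8.22 times more likely if M is true than if M is false.
Because LR exceeds 1, X is evidence for M.


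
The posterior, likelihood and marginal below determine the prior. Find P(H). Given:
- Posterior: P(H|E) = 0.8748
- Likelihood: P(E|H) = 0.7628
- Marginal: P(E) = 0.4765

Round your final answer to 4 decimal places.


From Bayes' theorem: P(H|E) = P(E|H) × P(H) / P(E)

Rearranging for P(H):
P(H) = P(H|E) × P(E) / P(E|H)
     = 0.8748 × 0.4765 / 0.7628
     = 0.41684220 / 0.7628
     = 0.5465


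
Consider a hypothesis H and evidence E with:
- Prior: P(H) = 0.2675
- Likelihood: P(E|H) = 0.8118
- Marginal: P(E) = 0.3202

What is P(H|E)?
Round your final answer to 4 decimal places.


Using Bayes' theorem:

P(H|E) = P(E|H) × P(H) / P(E)
       = 0.8118 × 0.2675 / 0.3202
       = 0.21715650 / 0.3202
       = 0.6782

The evidence strengthens our belief in H.
Prior: 0.2675 → Posterior: 0.6782


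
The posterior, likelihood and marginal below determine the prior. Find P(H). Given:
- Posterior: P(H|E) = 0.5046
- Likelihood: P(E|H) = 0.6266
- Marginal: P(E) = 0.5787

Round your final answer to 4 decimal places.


From Bayes' theorem: P(H|E) = P(E|H) × P(H) / P(E)

Rearranging for P(H):
P(H) = P(H|E) × P(E) / P(E|H)
     = 0.5046 × 0.5787 / 0.6266
     = 0.29201202 / 0.6266
     = 0.4660


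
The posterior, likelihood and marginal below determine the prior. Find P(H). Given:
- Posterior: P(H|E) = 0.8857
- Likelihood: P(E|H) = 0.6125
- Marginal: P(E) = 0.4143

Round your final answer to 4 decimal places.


From Bayes' theorem: P(H|E) = P(E|H) × P(H) / P(E)

Rearranging for P(H):
P(H) = P(H|E) × P(E) / P(E|H)
     = 0.8857 × 0.4143 / 0.6125
     = 0.36694551 / 0.6125
     = 0.5991


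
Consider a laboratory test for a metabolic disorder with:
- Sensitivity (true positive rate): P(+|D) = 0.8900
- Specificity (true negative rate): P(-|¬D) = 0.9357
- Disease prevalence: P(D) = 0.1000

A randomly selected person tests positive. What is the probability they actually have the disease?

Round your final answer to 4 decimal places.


Let D = has disease, + = positive test

Given:
- P(D) = 0.1000 (prevalence)
- P(+|D) = 0.8900 (sensitivity)
- P(-|¬D) = 0.9357 (specificity)
- P(+|¬D) = 0.0643 (false positive rate = 1 - specificity)

Step 1: Find P(+)
P(+) = P(+|D)P(D) + P(+|¬D)P(¬D)
     = 0.8900 × 0.1000 + 0.0643 × 0.9000
     = 0.08900000 + 0.05787000
     = 0.14687000

Step 2: Apply Bayes' theorem for P(D|+)
P(D|+) = P(+|D)P(D) / P(+)
       = 0.08900000 / 0.14687000
       = 0.6060


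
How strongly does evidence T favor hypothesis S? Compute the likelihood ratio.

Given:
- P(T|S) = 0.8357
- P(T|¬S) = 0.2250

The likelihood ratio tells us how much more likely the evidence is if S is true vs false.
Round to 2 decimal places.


Likelihood Ratio (LR) = P(T|S) / P(T|¬S)

LR = 0.8357 / 0.2250
   = 3.71

The evidence is 3.71 times more likely if S is true than if S is false.
LR > 1, so observing T raises the odds in favor of S.


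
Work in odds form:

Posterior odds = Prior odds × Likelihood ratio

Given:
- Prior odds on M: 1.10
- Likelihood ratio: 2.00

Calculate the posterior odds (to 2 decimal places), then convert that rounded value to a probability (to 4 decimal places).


Step 1: Calculate posterior odds
Posterior odds = Prior odds × LR
               = 1.10 × 2.00
               = 2.20

Step 2: Convert to probability
P(M|E) = Posterior odds / (1 + Posterior odds)
       = 2.20 / (1 + 2.20)
       = 2.20 / 3.20
       = 0.6875

The evidence increased P(M) from 0.5238 to 0.6875.


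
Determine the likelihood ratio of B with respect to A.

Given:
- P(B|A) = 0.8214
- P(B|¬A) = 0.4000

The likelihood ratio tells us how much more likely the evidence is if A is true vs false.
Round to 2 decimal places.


Likelihood Ratio (LR) = P(B|A) / P(B|¬A)

LR = 0.8214 / 0.4000
   = 2.05

The evidence is 2.05 times more likely if A is true than if A is false.
LR > 1, so observing B raises the odds in favor of A.


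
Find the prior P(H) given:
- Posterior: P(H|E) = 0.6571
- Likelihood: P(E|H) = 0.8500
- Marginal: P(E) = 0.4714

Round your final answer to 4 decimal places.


From Bayes' theorem: P(H|E) = P(E|H) × P(H) / P(E)

Rearranging for P(H):
P(H) = P(H|E) × P(E) / P(E|H)
     = 0.6571 × 0.4714 / 0.8500
     = 0.30975694 / 0.8500
     = 0.3644


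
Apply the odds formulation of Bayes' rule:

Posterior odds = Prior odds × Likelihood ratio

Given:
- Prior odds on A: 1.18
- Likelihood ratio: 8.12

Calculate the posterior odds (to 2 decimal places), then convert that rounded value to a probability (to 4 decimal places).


Step 1: Calculate posterior odds
Posterior odds = Prior odds × LR
               = 1.18 × 8.12
               = 9.58

Step 2: Convert to probability
P(A|E) = Posterior odds / (1 + Posterior odds)
       = 9.58 / (1 + 9.58)
       = 9.58 / 10.58
       = 0.9055

The evidence increased P(A) from 0.5413 to 0.9055.


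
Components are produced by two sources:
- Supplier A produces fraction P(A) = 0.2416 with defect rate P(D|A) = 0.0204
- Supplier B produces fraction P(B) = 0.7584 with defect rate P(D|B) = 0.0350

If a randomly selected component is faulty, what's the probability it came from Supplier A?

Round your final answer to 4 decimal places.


Let A = from Supplier A, D = faulty

Given:
- P(A) = 0.2416, P(B) = 0.7584
- P(D|A) = 0.0204, P(D|B) = 0.0350

Step 1: Find P(D)
P(D) = P(D|A)P(A) + P(D|B)P(B)
     = 0.0204 × 0.2416 + 0.0350 × 0.7584
     = 0.00492864 + 0.02654400
     = 0.03147264

Step 2: Apply Bayes' theorem
P(A|D) = P(D|A)P(A) / P(D)
       = 0.00492864 / 0.03147264
       = 0.1566


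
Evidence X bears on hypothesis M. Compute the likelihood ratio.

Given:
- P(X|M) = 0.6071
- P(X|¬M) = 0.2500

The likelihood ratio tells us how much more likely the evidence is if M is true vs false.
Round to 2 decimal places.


Likelihood Ratio (LR) = P(X|M) / P(X|¬M)

LR = 0.6071 / 0.2500
   = 2.43

The evidence is 2.43 times more likely if M is true than if M is false.
Because LR exceeds 1, X is evidence for M.


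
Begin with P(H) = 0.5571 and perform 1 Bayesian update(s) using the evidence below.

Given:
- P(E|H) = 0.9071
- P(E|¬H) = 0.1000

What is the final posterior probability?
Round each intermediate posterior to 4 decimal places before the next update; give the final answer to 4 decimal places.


Sequential Bayesian updating:

Initial prior: P(H) = 0.5571

Update 1:
  P(E) = 0.9071 × 0.5571 + 0.1000 × 0.4429 = 0.50534541 + 0.04429000 = 0.54963541
  P(H|E) = 0.50534541 / 0.54963541 = 0.9194

Final posterior: 0.9194


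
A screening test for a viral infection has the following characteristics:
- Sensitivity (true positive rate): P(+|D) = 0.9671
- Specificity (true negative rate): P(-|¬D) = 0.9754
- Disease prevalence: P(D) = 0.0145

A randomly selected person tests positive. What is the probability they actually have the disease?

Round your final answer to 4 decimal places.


Let D = has disease, + = positive test

Given:
- P(D) = 0.0145 (prevalence)
- P(+|D) = 0.9671 (sensitivity)
- P(-|¬D) = 0.9754 (specificity)
- P(+|¬D) = 0.0246 (false positive rate = 1 - specificity)

Step 1: Find P(+)
P(+) = P(+|D)P(D) + P(+|¬D)P(¬D)
     = 0.9671 × 0.0145 + 0.0246 × 0.9855
     = 0.01402295 + 0.02424330
     = 0.03826625

Step 2: Apply Bayes' theorem for P(D|+)
P(D|+) = P(+|D)P(D) / P(+)
       = 0.01402295 / 0.03826625
       = 0.3665


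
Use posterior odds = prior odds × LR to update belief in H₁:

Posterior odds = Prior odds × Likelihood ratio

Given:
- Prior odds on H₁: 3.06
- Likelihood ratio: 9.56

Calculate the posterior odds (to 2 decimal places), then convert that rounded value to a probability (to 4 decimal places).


Step 1: Calculate posterior odds
Posterior odds = Prior odds × LR
               = 3.06 × 9.56
               = 29.25

Step 2: Convert to probability
P(H₁|E) = Posterior odds / (1 + Posterior odds)
       = 29.25 / (1 + 29.25)
       = 29.25 / 30.25
       = 0.9669

The evidence increased P(H₁) from 0.7537 to 0.9669.


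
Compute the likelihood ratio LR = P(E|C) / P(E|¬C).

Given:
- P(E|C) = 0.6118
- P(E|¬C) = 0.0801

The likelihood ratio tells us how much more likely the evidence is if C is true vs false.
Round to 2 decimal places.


Likelihood Ratio (LR) = P(E|C) / P(E|¬C)

LR = 0.6118 / 0.0801
   = 7.64

The evidence is 7.64 times more likely if C is true than if C is false.
Since LR > 1, the evidence supports C over ¬C.


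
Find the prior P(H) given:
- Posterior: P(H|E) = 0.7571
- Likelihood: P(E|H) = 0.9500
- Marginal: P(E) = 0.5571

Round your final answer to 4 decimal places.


From Bayes' theorem: P(H|E) = P(E|H) × P(H) / P(E)

Rearranging for P(H):
P(H) = P(H|E) × P(E) / P(E|H)
     = 0.7571 × 0.5571 / 0.9500
     = 0.42178041 / 0.9500
     = 0.4440


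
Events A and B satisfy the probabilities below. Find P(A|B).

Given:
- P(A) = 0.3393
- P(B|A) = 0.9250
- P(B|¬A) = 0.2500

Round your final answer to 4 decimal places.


Bayes' theorem: P(A|B) = P(B|A) × P(A) / P(B)

Step 1: Calculate P(B) using law of total probability
P(B) = P(B|A)P(A) + P(B|¬A)P(¬A)
     = 0.9250 × 0.3393 + 0.2500 × 0.6607
     = 0.31385250 + 0.16517500
     = 0.47902750

Step 2: Apply Bayes' theorem
P(A|B) = P(B|A) × P(A) / P(B)
       = 0.31385250 / 0.47902750
       = 0.6552


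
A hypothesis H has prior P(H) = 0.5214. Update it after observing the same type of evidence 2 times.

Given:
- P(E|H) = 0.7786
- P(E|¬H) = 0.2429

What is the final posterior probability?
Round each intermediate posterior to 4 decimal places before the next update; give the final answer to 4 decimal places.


Sequential Bayesian updating:

Initial prior: P(H) = 0.5214

Update 1:
  P(E) = 0.7786 × 0.5214 + 0.2429 × 0.4786 = 0.40596204 + 0.11625194 = 0.52221398
  P(H|E) = 0.40596204 / 0.52221398 = 0.7774

Update 2:
  P(E) = 0.7786 × 0.7774 + 0.2429 × 0.2226 = 0.60528364 + 0.05406954 = 0.65935318
  P(H|E) = 0.60528364 / 0.65935318 = 0.9180

Final posterior: 0.9180


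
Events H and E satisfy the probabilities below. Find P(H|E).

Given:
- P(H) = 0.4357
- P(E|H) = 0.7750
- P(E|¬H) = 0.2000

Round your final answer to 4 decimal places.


Bayes' theorem: P(H|E) = P(E|H) × P(H) / P(E)

Step 1: Calculate P(E) using law of total probability
P(E) = P(E|H)P(H) + P(E|¬H)P(¬H)
     = 0.7750 × 0.4357 + 0.2000 × 0.5643
     = 0.33766750 + 0.11286000
     = 0.45052750

Step 2: Apply Bayes' theorem
P(H|E) = P(E|H) × P(H) / P(E)
       = 0.33766750 / 0.45052750
       = 0.7495


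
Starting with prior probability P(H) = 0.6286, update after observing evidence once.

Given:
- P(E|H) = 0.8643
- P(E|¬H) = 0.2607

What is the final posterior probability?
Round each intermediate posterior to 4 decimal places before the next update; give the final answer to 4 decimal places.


Sequential Bayesian updating:

Initial prior: P(H) = 0.6286

Update 1:
  P(E) = 0.8643 × 0.6286 + 0.2607 × 0.3714 = 0.54329898 + 0.09682398 = 0.64012296
  P(H|E) = 0.54329898 / 0.64012296 = 0.8487

Final posterior: 0.8487


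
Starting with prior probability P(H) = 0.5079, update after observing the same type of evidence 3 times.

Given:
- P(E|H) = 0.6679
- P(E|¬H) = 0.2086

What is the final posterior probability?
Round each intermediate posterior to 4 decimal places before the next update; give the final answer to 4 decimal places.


Sequential Bayesian updating:

Initial prior: P(H) = 0.5079

Update 1:
  P(E) = 0.6679 × 0.5079 + 0.2086 × 0.4921 = 0.33922641 + 0.10265206 = 0.44187847
  P(H|E) = 0.33922641 / 0.44187847 = 0.7677

Update 2:
  P(E) = 0.6679 × 0.7677 + 0.2086 × 0.2323 = 0.51274683 + 0.04845778 = 0.56120461
  P(H|E) = 0.51274683 / 0.56120461 = 0.9137

Update 3:
  P(E) = 0.6679 × 0.9137 + 0.2086 × 0.0863 = 0.61026023 + 0.01800218 = 0.62826241
  P(H|E) = 0.61026023 / 0.62826241 = 0.9713

Final posterior: 0.9713


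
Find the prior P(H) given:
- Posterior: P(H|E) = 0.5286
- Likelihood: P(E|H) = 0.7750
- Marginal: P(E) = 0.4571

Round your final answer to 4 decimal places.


From Bayes' theorem: P(H|E) = P(E|H) × P(H) / P(E)

Rearranging for P(H):
P(H) = P(H|E) × P(E) / P(E|H)
     = 0.5286 × 0.4571 / 0.7750
     = 0.24162306 / 0.7750
     = 0.3118


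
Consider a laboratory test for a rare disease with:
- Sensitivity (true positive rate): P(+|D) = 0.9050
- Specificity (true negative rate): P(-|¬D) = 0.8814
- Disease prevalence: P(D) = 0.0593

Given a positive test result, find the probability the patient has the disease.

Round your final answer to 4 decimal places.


Let D = has disease, + = positive test

Given:
- P(D) = 0.0593 (prevalence)
- P(+|D) = 0.9050 (sensitivity)
- P(-|¬D) = 0.8814 (specificity)
- P(+|¬D) = 0.1186 (false positive rate = 1 - specificity)

Step 1: Find P(+)
P(+) = P(+|D)P(D) + P(+|¬D)P(¬D)
     = 0.9050 × 0.0593 + 0.1186 × 0.9407
     = 0.05366650 + 0.11156702
     = 0.16523352

Step 2: Apply Bayes' theorem for P(D|+)
P(D|+) = P(+|D)P(D) / P(+)
       = 0.05366650 / 0.16523352
       = 0.3248


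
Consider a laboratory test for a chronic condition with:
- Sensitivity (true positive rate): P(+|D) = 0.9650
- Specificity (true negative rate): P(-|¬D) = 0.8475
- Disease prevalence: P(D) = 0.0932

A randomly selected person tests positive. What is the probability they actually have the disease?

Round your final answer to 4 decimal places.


Let D = has disease, + = positive test

Given:
- P(D) = 0.0932 (prevalence)
- P(+|D) = 0.9650 (sensitivity)
- P(-|¬D) = 0.8475 (specificity)
- P(+|¬D) = 0.1525 (false positive rate = 1 - specificity)

Step 1: Find P(+)
P(+) = P(+|D)P(D) + P(+|¬D)P(¬D)
     = 0.9650 × 0.0932 + 0.1525 × 0.9068
     = 0.08993800 + 0.13828700
     = 0.22822500

Step 2: Apply Bayes' theorem for P(D|+)
P(D|+) = P(+|D)P(D) / P(+)
       = 0.08993800 / 0.22822500
       = 0.3941


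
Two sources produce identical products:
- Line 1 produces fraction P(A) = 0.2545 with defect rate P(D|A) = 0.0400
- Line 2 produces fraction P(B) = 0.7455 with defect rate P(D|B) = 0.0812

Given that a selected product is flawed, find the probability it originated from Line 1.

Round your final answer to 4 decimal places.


Let A = from Line 1, D = flawed

Given:
- P(A) = 0.2545, P(B) = 0.7455
- P(D|A) = 0.0400, P(D|B) = 0.0812

Step 1: Find P(D)
P(D) = P(D|A)P(A) + P(D|B)P(B)
     = 0.0400 × 0.2545 + 0.0812 × 0.7455
     = 0.01018000 + 0.06053460
     = 0.07071460

Step 2: Apply Bayes' theorem
P(A|D) = P(D|A)P(A) / P(D)
       = 0.01018000 / 0.07071460
       = 0.1440


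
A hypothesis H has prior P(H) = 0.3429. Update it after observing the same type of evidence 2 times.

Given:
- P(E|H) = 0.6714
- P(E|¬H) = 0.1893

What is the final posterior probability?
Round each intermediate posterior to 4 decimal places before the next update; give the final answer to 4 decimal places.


Sequential Bayesian updating:

Initial prior: P(H) = 0.3429

Update 1:
  P(E) = 0.6714 × 0.3429 + 0.1893 × 0.6571 = 0.23022306 + 0.12438903 = 0.35461209
  P(H|E) = 0.23022306 / 0.35461209 = 0.6492

Update 2:
  P(E) = 0.6714 × 0.6492 + 0.1893 × 0.3508 = 0.43587288 + 0.06640644 = 0.50227932
  P(H|E) = 0.43587288 / 0.50227932 = 0.8678

Final posterior: 0.8678


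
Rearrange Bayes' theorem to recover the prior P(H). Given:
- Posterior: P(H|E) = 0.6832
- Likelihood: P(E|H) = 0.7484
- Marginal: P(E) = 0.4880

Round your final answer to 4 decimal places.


From Bayes' theorem: P(H|E) = P(E|H) × P(H) / P(E)

Rearranging for P(H):
P(H) = P(H|E) × P(E) / P(E|H)
     = 0.6832 × 0.4880 / 0.7484
     = 0.33340160 / 0.7484
     = 0.4455


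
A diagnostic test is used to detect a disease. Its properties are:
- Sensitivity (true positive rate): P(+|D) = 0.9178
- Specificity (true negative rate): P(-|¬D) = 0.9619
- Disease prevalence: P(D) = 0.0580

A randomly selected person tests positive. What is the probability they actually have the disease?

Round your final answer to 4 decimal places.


Let D = has disease, + = positive test

Given:
- P(D) = 0.0580 (prevalence)
- P(+|D) = 0.9178 (sensitivity)
- P(-|¬D) = 0.9619 (specificity)
- P(+|¬D) = 0.0381 (false positive rate = 1 - specificity)

Step 1: Find P(+)
P(+) = P(+|D)P(D) + P(+|¬D)P(¬D)
     = 0.9178 × 0.0580 + 0.0381 × 0.9420
     = 0.05323240 + 0.03589020
     = 0.08912260

Step 2: Apply Bayes' theorem for P(D|+)
P(D|+) = P(+|D)P(D) / P(+)
       = 0.05323240 / 0.08912260
       = 0.5973


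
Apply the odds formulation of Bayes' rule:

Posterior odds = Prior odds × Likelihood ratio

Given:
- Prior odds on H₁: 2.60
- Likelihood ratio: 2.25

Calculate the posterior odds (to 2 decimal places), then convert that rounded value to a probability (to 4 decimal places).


Step 1: Calculate posterior odds
Posterior odds = Prior odds × LR
               = 2.60 × 2.25
               = 5.85

Step 2: Convert to probability
P(H₁|E) = Posterior odds / (1 + Posterior odds)
       = 5.85 / (1 + 5.85)
       = 5.85 / 6.85
       = 0.8540

The evidence increased P(H₁) from 0.7222 to 0.8540.


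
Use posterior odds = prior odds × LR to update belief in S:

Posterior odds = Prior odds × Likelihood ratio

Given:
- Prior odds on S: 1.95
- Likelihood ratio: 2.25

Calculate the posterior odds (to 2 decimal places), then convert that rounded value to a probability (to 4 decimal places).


Step 1: Calculate posterior odds
Posterior odds = Prior odds × LR
               = 1.95 × 2.25
               = 4.39

Step 2: Convert to probability
P(S|E) = Posterior odds / (1 + Posterior odds)
       = 4.39 / (1 + 4.39)
       = 4.39 / 5.39
       = 0.8145

The evidence increased P(S) from 0.6610 to 0.8145.


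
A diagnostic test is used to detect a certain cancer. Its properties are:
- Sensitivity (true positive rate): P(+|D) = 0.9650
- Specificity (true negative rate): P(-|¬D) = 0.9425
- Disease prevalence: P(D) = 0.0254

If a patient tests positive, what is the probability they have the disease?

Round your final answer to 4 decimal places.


Let D = has disease, + = positive test

Given:
- P(D) = 0.0254 (prevalence)
- P(+|D) = 0.9650 (sensitivity)
- P(-|¬D) = 0.9425 (specificity)
- P(+|¬D) = 0.0575 (false positive rate = 1 - specificity)

Step 1: Find P(+)
P(+) = P(+|D)P(D) + P(+|¬D)P(¬D)
     = 0.9650 × 0.0254 + 0.0575 × 0.9746
     = 0.02451100 + 0.05603950
     = 0.08055050

Step 2: Apply Bayes' theorem for P(D|+)
P(D|+) = P(+|D)P(D) / P(+)
       = 0.02451100 / 0.08055050
       = 0.3043


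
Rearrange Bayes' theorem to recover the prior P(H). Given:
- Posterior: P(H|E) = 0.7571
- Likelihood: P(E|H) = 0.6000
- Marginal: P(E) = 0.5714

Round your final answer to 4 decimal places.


From Bayes' theorem: P(H|E) = P(E|H) × P(H) / P(E)

Rearranging for P(H):
P(H) = P(H|E) × P(E) / P(E|H)
     = 0.7571 × 0.5714 / 0.6000
     = 0.43260694 / 0.6000
     = 0.7210


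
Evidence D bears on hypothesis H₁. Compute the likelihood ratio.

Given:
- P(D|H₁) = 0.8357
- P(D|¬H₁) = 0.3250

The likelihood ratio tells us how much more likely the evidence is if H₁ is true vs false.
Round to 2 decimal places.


Likelihood Ratio (LR) = P(D|H₁) / P(D|¬H₁)

LR = 0.8357 / 0.3250
   = 2.57

The evidence is 2.57 times more likely if H₁ is true than if H₁ is false.
Since LR > 1, the evidence supports H₁ over ¬H₁.


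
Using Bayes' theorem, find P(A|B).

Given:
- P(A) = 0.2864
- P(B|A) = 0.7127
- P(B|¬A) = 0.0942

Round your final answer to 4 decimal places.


Bayes' theorem: P(A|B) = P(B|A) × P(A) / P(B)

Step 1: Calculate P(B) using law of total probability
P(B) = P(B|A)P(A) + P(B|¬A)P(¬A)
     = 0.7127 × 0.2864 + 0.0942 × 0.7136
     = 0.20411728 + 0.06722112
     = 0.27133840

Step 2: Apply Bayes' theorem
P(A|B) = P(B|A) × P(A) / P(B)
       = 0.20411728 / 0.27133840
       = 0.7523


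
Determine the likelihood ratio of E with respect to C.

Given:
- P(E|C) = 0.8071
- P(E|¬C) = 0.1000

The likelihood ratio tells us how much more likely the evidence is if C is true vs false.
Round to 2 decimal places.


Likelihood Ratio (LR) = P(E|C) / P(E|¬C)

LR = 0.8071 / 0.1000
   = 8.07

The evidence is 8.07 times more likely if C is true than if C is false.
Because LR exceeds 1, E is evidence for C.


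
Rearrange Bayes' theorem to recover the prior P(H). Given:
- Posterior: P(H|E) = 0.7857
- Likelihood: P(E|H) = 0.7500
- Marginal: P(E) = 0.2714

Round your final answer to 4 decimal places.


From Bayes' theorem: P(H|E) = P(E|H) × P(H) / P(E)

Rearranging for P(H):
P(H) = P(H|E) × P(E) / P(E|H)
     = 0.7857 × 0.2714 / 0.7500
     = 0.21323898 / 0.7500
     = 0.2843


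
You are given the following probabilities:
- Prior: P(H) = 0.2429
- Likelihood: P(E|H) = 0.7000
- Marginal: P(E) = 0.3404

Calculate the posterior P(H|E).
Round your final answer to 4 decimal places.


Using Bayes' theorem:

P(H|E) = P(E|H) × P(H) / P(E)
       = 0.7000 × 0.2429 / 0.3404
       = 0.17003000 / 0.3404
       = 0.4995

The evidence strengthens our belief in H.
Prior: 0.2429 → Posterior: 0.4995


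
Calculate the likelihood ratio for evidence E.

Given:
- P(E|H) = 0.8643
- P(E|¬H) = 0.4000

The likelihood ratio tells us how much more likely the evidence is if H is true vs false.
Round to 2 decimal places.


Likelihood Ratio (LR) = P(E|H) / P(E|¬H)

LR = 0.8643 / 0.4000
   = 2.16

The evidence is 2.16 times more likely if H is true than if H is false.
Since LR > 1, the evidence supports H over ¬H.


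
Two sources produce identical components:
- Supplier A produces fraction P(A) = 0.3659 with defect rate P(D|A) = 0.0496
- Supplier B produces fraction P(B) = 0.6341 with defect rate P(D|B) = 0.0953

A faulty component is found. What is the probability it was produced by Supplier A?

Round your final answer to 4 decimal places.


Let A = from Supplier A, D = faulty

Given:
- P(A) = 0.3659, P(B) = 0.6341
- P(D|A) = 0.0496, P(D|B) = 0.0953

Step 1: Find P(D)
P(D) = P(D|A)P(A) + P(D|B)P(B)
     = 0.0496 × 0.3659 + 0.0953 × 0.6341
     = 0.01814864 + 0.06042973
     = 0.07857837

Step 2: Apply Bayes' theorem
P(A|D) = P(D|A)P(A) / P(D)
       = 0.01814864 / 0.07857837
       = 0.2310


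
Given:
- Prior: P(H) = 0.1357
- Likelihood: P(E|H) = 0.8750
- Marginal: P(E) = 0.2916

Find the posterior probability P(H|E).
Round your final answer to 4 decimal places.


Using Bayes' theorem:

P(H|E) = P(E|H) × P(H) / P(E)
       = 0.8750 × 0.1357 / 0.2916
       = 0.11873750 / 0.2916
       = 0.4072

The evidence strengthens our belief in H.
Prior: 0.1357 → Posterior: 0.4072


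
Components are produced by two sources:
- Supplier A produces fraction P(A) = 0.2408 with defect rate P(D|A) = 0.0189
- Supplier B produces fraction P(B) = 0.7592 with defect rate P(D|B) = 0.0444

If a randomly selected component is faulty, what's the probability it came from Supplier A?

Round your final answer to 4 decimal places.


Let A = from Supplier A, D = faulty

Given:
- P(A) = 0.2408, P(B) = 0.7592
- P(D|A) = 0.0189, P(D|B) = 0.0444

Step 1: Find P(D)
P(D) = P(D|A)P(A) + P(D|B)P(B)
     = 0.0189 × 0.2408 + 0.0444 × 0.7592
     = 0.00455112 + 0.03370848
     = 0.03825960

Step 2: Apply Bayes' theorem
P(A|D) = P(D|A)P(A) / P(D)
       = 0.00455112 / 0.03825960
       = 0.1190


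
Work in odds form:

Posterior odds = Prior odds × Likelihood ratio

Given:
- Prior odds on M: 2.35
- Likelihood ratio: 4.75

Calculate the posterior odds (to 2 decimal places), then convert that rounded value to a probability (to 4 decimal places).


Step 1: Calculate posterior odds
Posterior odds = Prior odds × LR
               = 2.35 × 4.75
               = 11.16

Step 2: Convert to probability
P(M|E) = Posterior odds / (1 + Posterior odds)
       = 11.16 / (1 + 11.16)
       = 11.16 / 12.16
       = 0.9178

The evidence increased P(M) from 0.7015 to 0.9178.


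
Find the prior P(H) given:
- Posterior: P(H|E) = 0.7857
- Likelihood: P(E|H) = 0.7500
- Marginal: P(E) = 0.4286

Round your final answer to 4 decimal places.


From Bayes' theorem: P(H|E) = P(E|H) × P(H) / P(E)

Rearranging for P(H):
P(H) = P(H|E) × P(E) / P(E|H)
     = 0.7857 × 0.4286 / 0.7500
     = 0.33675102 / 0.7500
     = 0.4490


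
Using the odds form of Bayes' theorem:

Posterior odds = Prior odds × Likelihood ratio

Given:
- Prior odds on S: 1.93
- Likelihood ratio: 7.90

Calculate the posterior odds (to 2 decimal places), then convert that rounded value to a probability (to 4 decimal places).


Step 1: Calculate posterior odds
Posterior odds = Prior odds × LR
               = 1.93 × 7.90
               = 15.25

Step 2: Convert to probability
P(S|E) = Posterior odds / (1 + Posterior odds)
       = 15.25 / (1 + 15.25)
       = 15.25 / 16.25
       = 0.9385

The evidence increased P(S) from 0.6587 to 0.9385.


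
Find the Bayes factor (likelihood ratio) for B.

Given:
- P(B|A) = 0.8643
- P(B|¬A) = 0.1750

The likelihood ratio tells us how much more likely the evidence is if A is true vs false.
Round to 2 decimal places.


Likelihood Ratio (LR) = P(B|A) / P(B|¬A)

LR = 0.8643 / 0.1750
   = 4.94

The evidence is 4.94 times more likely if A is true than if A is false.
Since LR > 1, the evidence supports A over ¬A.


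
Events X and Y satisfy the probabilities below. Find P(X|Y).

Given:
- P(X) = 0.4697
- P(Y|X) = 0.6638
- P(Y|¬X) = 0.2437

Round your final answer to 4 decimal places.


Bayes' theorem: P(X|Y) = P(Y|X) × P(X) / P(Y)

Step 1: Calculate P(Y) using law of total probability
P(Y) = P(Y|X)P(X) + P(Y|¬X)P(¬X)
     = 0.6638 × 0.4697 + 0.2437 × 0.5303
     = 0.31178686 + 0.12923411
     = 0.44102097

Step 2: Apply Bayes' theorem
P(X|Y) = P(Y|X) × P(X) / P(Y)
       = 0.31178686 / 0.44102097
       = 0.7070


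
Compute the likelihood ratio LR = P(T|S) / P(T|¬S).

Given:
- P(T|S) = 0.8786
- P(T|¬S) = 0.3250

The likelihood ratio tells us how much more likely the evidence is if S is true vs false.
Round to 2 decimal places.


Likelihood Ratio (LR) = P(T|S) / P(T|¬S)

LR = 0.8786 / 0.3250
   = 2.70

The evidence is 2.70 times more likely if S is true than if S is false.
LR > 1, so observing T raises the odds in favor of S.


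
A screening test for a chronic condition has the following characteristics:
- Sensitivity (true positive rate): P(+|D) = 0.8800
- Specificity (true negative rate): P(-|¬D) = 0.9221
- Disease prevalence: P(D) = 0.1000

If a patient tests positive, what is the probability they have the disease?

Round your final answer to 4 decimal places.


Let D = has disease, + = positive test

Given:
- P(D) = 0.1000 (prevalence)
- P(+|D) = 0.8800 (sensitivity)
- P(-|¬D) = 0.9221 (specificity)
- P(+|¬D) = 0.0779 (false positive rate = 1 - specificity)

Step 1: Find P(+)
P(+) = P(+|D)P(D) + P(+|¬D)P(¬D)
     = 0.8800 × 0.1000 + 0.0779 × 0.9000
     = 0.08800000 + 0.07011000
     = 0.15811000

Step 2: Apply Bayes' theorem for P(D|+)
P(D|+) = P(+|D)P(D) / P(+)
       = 0.08800000 / 0.15811000
       = 0.5566


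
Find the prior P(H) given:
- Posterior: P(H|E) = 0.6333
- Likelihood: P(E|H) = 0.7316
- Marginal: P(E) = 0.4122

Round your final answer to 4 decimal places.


From Bayes' theorem: P(H|E) = P(E|H) × P(H) / P(E)

Rearranging for P(H):
P(H) = P(H|E) × P(E) / P(E|H)
     = 0.6333 × 0.4122 / 0.7316
     = 0.26104626 / 0.7316
     = 0.3568


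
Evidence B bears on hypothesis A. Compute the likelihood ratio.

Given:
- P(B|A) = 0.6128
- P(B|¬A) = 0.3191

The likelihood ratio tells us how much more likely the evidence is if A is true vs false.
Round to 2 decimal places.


Likelihood Ratio (LR) = P(B|A) / P(B|¬A)

LR = 0.6128 / 0.3191
   = 1.92

The evidence is 1.92 times more likely if A is true than if A is false.
Since LR > 1, the evidence supports A over ¬A.


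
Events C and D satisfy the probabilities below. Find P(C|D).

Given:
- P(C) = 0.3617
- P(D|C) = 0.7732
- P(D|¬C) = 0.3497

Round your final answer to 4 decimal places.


Bayes' theorem: P(C|D) = P(D|C) × P(C) / P(D)

Step 1: Calculate P(D) using law of total probability
P(D) = P(D|C)P(C) + P(D|¬C)P(¬C)
     = 0.7732 × 0.3617 + 0.3497 × 0.6383
     = 0.27966644 + 0.22321351
     = 0.50287995

Step 2: Apply Bayes' theorem
P(C|D) = P(D|C) × P(C) / P(D)
       = 0.27966644 / 0.50287995
       = 0.5561


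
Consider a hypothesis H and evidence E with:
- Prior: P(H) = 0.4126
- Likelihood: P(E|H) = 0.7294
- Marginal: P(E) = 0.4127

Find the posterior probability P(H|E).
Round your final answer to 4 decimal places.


Using Bayes' theorem:

P(H|E) = P(E|H) × P(H) / P(E)
       = 0.7294 × 0.4126 / 0.4127
       = 0.30095044 / 0.4127
       = 0.7292

The evidence strengthens our belief in H.
Prior: 0.4126 → Posterior: 0.7292


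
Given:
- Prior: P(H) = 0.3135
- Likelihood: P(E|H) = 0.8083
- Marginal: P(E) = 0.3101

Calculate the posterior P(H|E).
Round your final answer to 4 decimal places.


Using Bayes' theorem:

P(H|E) = P(E|H) × P(H) / P(E)
       = 0.8083 × 0.3135 / 0.3101
       = 0.25340205 / 0.3101
       = 0.8172

The evidence strengthens our belief in H.
Prior: 0.3135 → Posterior: 0.8172


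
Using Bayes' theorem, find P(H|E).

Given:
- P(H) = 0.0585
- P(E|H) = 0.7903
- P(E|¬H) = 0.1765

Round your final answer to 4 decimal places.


Bayes' theorem: P(H|E) = P(E|H) × P(H) / P(E)

Step 1: Calculate P(E) using law of total probability
P(E) = P(E|H)P(H) + P(E|¬H)P(¬H)
     = 0.7903 × 0.0585 + 0.1765 × 0.9415
     = 0.04623255 + 0.16617475
     = 0.21240730

Step 2: Apply Bayes' theorem
P(H|E) = P(E|H) × P(H) / P(E)
       = 0.04623255 / 0.21240730
       = 0.2177


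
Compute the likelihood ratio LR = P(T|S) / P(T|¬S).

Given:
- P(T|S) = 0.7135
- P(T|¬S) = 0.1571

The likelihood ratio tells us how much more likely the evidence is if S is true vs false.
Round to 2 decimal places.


Likelihood Ratio (LR) = P(T|S) / P(T|¬S)

LR = 0.7135 / 0.1571
   = 4.54

The evidence is 4.54 times more likely if S is true than if S is false.
Because LR exceeds 1, T is evidence for S.
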